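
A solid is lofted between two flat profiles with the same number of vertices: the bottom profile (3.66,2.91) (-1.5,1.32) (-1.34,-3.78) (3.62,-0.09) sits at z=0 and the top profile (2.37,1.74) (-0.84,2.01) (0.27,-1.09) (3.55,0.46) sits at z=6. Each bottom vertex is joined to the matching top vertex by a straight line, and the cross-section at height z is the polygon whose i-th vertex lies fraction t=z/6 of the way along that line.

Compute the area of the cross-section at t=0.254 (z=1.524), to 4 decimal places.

Area at t=0.254: 17.1686

Cross-section at t=0.254: each vertex is (1-t)·p0[i] + t·p1[i].
  v1: (1-0.254)·(3.66,2.91) + 0.254·(2.37,1.74) = (3.3323,2.6128)
  v2: (1-0.254)·(-1.5,1.32) + 0.254·(-0.84,2.01) = (-1.3324,1.4953)
  v3: (1-0.254)·(-1.34,-3.78) + 0.254·(0.27,-1.09) = (-0.9311,-3.0967)
  v4: (1-0.254)·(3.62,-0.09) + 0.254·(3.55,0.46) = (3.6022,0.0497)
Shoelace sum Σ(x_i·y_{i+1} − x_{i+1}·y_i):
  i=1: 3.3323·1.4953 − -1.3324·2.6128 = +8.4639 (running +8.4639)
  i=2: -1.3324·-3.0967 − -0.9311·1.4953 = +5.5181 (running +13.9821)
  i=3: -0.9311·0.0497 − 3.6022·-3.0967 = +11.1089 (running +25.0909)
  i=4: 3.6022·2.6128 − 3.3323·0.0497 = +9.2463 (running +34.3373)
Area = |Σ|/2 = |34.3373|/2 = 17.1686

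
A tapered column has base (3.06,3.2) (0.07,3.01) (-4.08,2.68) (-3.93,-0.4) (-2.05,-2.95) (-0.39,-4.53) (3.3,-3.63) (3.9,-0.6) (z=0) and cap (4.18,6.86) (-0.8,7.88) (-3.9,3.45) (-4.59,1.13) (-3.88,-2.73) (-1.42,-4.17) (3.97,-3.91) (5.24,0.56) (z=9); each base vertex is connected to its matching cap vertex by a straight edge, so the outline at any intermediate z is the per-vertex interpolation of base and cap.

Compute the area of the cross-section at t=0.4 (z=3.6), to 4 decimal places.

Area at t=0.4: 63.9215

Cross-section at t=0.4: each vertex is (1-t)·p0[i] + t·p1[i].
  v1: (1-0.4)·(3.06,3.2) + 0.4·(4.18,6.86) = (3.5080,4.6640)
  v2: (1-0.4)·(0.07,3.01) + 0.4·(-0.8,7.88) = (-0.2780,4.9580)
  v3: (1-0.4)·(-4.08,2.68) + 0.4·(-3.9,3.45) = (-4.0080,2.9880)
  v4: (1-0.4)·(-3.93,-0.4) + 0.4·(-4.59,1.13) = (-4.1940,0.2120)
  v5: (1-0.4)·(-2.05,-2.95) + 0.4·(-3.88,-2.73) = (-2.7820,-2.8620)
  v6: (1-0.4)·(-0.39,-4.53) + 0.4·(-1.42,-4.17) = (-0.8020,-4.3860)
  v7: (1-0.4)·(3.3,-3.63) + 0.4·(3.97,-3.91) = (3.5680,-3.7420)
  v8: (1-0.4)·(3.9,-0.6) + 0.4·(5.24,0.56) = (4.4360,-0.1360)
Shoelace sum Σ(x_i·y_{i+1} − x_{i+1}·y_i):
  i=1: 3.5080·4.9580 − -0.2780·4.6640 = +18.6893 (running +18.6893)
  i=2: -0.2780·2.9880 − -4.0080·4.9580 = +19.0410 (running +37.7303)
  i=3: -4.0080·0.2120 − -4.1940·2.9880 = +11.6820 (running +49.4122)
  i=4: -4.1940·-2.8620 − -2.7820·0.2120 = +12.5930 (running +62.0052)
  i=5: -2.7820·-4.3860 − -0.8020·-2.8620 = +9.9065 (running +71.9118)
  i=6: -0.8020·-3.7420 − 3.5680·-4.3860 = +18.6503 (running +90.5621)
  i=7: 3.5680·-0.1360 − 4.4360·-3.7420 = +16.1143 (running +106.6764)
  i=8: 4.4360·4.6640 − 3.5080·-0.1360 = +21.1666 (running +127.8430)
Area = |Σ|/2 = |127.8430|/2 = 63.9215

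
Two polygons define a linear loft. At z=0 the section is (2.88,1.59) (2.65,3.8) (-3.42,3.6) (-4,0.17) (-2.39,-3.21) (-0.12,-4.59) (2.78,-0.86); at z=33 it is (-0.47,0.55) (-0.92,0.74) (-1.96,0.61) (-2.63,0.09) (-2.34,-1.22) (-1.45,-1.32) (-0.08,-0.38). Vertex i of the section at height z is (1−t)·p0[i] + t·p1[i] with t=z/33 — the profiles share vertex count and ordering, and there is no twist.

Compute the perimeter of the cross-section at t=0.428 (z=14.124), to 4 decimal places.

Cross-section at t=0.428: each vertex is (1-t)·p0[i] + t·p1[i].
  v1: (1-0.428)·(2.88,1.59) + 0.428·(-0.47,0.55) = (1.4462,1.1449)
  v2: (1-0.428)·(2.65,3.8) + 0.428·(-0.92,0.74) = (1.1220,2.4903)
  v3: (1-0.428)·(-3.42,3.6) + 0.428·(-1.96,0.61) = (-2.7951,2.3203)
  v4: (1-0.428)·(-4,0.17) + 0.428·(-2.63,0.09) = (-3.4136,0.1358)
  v5: (1-0.428)·(-2.39,-3.21) + 0.428·(-2.34,-1.22) = (-2.3686,-2.3583)
  v6: (1-0.428)·(-0.12,-4.59) + 0.428·(-1.45,-1.32) = (-0.6892,-3.1904)
  v7: (1-0.428)·(2.78,-0.86) + 0.428·(-0.08,-0.38) = (1.5559,-0.6546)
Perimeter = Σ |v_{i+1} − v_i|:
  edge 1→2: √(-0.3242² + 1.3454²) = 1.3839 (running 1.3839)
  edge 2→3: √(-3.9172² + -0.1700²) = 3.9208 (running 5.3048)
  edge 3→4: √(-0.6185² + -2.1845²) = 2.2704 (running 7.5752)
  edge 4→5: √(1.0450² + -2.4940²) = 2.7041 (running 10.2793)
  edge 5→6: √(1.6794² + -0.8322²) = 1.8742 (running 12.1535)
  edge 6→7: √(2.2452² + 2.5359²) = 3.3870 (running 15.5405)
  edge 7→1: √(-0.1097² + 1.7994²) = 1.8028 (running 17.3433)
Perimeter = 17.3433

Perimeter at t=0.428: 17.3433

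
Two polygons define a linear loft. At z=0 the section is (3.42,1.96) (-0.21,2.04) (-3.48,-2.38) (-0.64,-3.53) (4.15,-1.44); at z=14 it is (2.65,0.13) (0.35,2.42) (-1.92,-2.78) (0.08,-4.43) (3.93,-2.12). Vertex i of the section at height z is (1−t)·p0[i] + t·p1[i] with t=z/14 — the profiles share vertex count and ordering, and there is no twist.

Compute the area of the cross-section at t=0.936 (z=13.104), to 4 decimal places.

Area at t=0.936: 21.5209

Cross-section at t=0.936: each vertex is (1-t)·p0[i] + t·p1[i].
  v1: (1-0.936)·(3.42,1.96) + 0.936·(2.65,0.13) = (2.6993,0.2471)
  v2: (1-0.936)·(-0.21,2.04) + 0.936·(0.35,2.42) = (0.3142,2.3957)
  v3: (1-0.936)·(-3.48,-2.38) + 0.936·(-1.92,-2.78) = (-2.0198,-2.7544)
  v4: (1-0.936)·(-0.64,-3.53) + 0.936·(0.08,-4.43) = (0.0339,-4.3724)
  v5: (1-0.936)·(4.15,-1.44) + 0.936·(3.93,-2.12) = (3.9441,-2.0765)
Shoelace sum Σ(x_i·y_{i+1} − x_{i+1}·y_i):
  i=1: 2.6993·2.3957 − 0.3142·0.2471 = +6.3890 (running +6.3890)
  i=2: 0.3142·-2.7544 − -2.0198·2.3957 = +3.9736 (running +10.3625)
  i=3: -2.0198·-4.3724 − 0.0339·-2.7544 = +8.9250 (running +19.2875)
  i=4: 0.0339·-2.0765 − 3.9441·-4.3724 = +17.1747 (running +36.4622)
  i=5: 3.9441·0.2471 − 2.6993·-2.0765 = +6.5797 (running +43.0418)
Area = |Σ|/2 = |43.0418|/2 = 21.5209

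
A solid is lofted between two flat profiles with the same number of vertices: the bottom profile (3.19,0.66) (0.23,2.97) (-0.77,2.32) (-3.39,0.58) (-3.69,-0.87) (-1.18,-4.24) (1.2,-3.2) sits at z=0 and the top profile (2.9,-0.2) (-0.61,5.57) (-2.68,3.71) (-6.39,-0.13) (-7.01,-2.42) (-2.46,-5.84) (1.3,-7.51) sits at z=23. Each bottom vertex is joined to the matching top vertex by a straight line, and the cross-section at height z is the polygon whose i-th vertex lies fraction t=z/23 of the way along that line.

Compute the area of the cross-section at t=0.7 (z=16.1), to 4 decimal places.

Cross-section at t=0.7: each vertex is (1-t)·p0[i] + t·p1[i].
  v1: (1-0.7)·(3.19,0.66) + 0.7·(2.9,-0.2) = (2.9870,0.0580)
  v2: (1-0.7)·(0.23,2.97) + 0.7·(-0.61,5.57) = (-0.3580,4.7900)
  v3: (1-0.7)·(-0.77,2.32) + 0.7·(-2.68,3.71) = (-2.1070,3.2930)
  v4: (1-0.7)·(-3.39,0.58) + 0.7·(-6.39,-0.13) = (-5.4900,0.0830)
  v5: (1-0.7)·(-3.69,-0.87) + 0.7·(-7.01,-2.42) = (-6.0140,-1.9550)
  v6: (1-0.7)·(-1.18,-4.24) + 0.7·(-2.46,-5.84) = (-2.0760,-5.3600)
  v7: (1-0.7)·(1.2,-3.2) + 0.7·(1.3,-7.51) = (1.2700,-6.2170)
Shoelace sum Σ(x_i·y_{i+1} − x_{i+1}·y_i):
  i=1: 2.9870·4.7900 − -0.3580·0.0580 = +14.3285 (running +14.3285)
  i=2: -0.3580·3.2930 − -2.1070·4.7900 = +8.9136 (running +23.2421)
  i=3: -2.1070·0.0830 − -5.4900·3.2930 = +17.9037 (running +41.1458)
  i=4: -5.4900·-1.9550 − -6.0140·0.0830 = +11.2321 (running +52.3779)
  i=5: -6.0140·-5.3600 − -2.0760·-1.9550 = +28.1765 (running +80.5544)
  i=6: -2.0760·-6.2170 − 1.2700·-5.3600 = +19.7137 (running +100.2681)
  i=7: 1.2700·0.0580 − 2.9870·-6.2170 = +18.6438 (running +118.9119)
Area = |Σ|/2 = |118.9119|/2 = 59.4560

Area at t=0.7: 59.4560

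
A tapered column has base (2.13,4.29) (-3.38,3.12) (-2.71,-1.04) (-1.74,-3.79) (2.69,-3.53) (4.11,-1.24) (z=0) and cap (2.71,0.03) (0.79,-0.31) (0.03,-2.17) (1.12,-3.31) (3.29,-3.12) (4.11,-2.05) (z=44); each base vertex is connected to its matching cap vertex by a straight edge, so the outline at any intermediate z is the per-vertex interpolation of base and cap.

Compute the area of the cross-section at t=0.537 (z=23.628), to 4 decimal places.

Cross-section at t=0.537: each vertex is (1-t)·p0[i] + t·p1[i].
  v1: (1-0.537)·(2.13,4.29) + 0.537·(2.71,0.03) = (2.4415,2.0024)
  v2: (1-0.537)·(-3.38,3.12) + 0.537·(0.79,-0.31) = (-1.1407,1.2781)
  v3: (1-0.537)·(-2.71,-1.04) + 0.537·(0.03,-2.17) = (-1.2386,-1.6468)
  v4: (1-0.537)·(-1.74,-3.79) + 0.537·(1.12,-3.31) = (-0.2042,-3.5322)
  v5: (1-0.537)·(2.69,-3.53) + 0.537·(3.29,-3.12) = (3.0122,-3.3098)
  v6: (1-0.537)·(4.11,-1.24) + 0.537·(4.11,-2.05) = (4.1100,-1.6750)
Shoelace sum Σ(x_i·y_{i+1} − x_{i+1}·y_i):
  i=1: 2.4415·1.2781 − -1.1407·2.0024 = +5.4045 (running +5.4045)
  i=2: -1.1407·-1.6468 − -1.2386·1.2781 = +3.4616 (running +8.8661)
  i=3: -1.2386·-3.5322 − -0.2042·-1.6468 = +4.0389 (running +12.9050)
  i=4: -0.2042·-3.3098 − 3.0122·-3.5322 = +11.3156 (running +24.2206)
  i=5: 3.0122·-1.6750 − 4.1100·-3.3098 = +8.5581 (running +32.7787)
  i=6: 4.1100·2.0024 − 2.4415·-1.6750 = +12.3192 (running +45.0978)
Area = |Σ|/2 = |45.0978|/2 = 22.5489

Area at t=0.537: 22.5489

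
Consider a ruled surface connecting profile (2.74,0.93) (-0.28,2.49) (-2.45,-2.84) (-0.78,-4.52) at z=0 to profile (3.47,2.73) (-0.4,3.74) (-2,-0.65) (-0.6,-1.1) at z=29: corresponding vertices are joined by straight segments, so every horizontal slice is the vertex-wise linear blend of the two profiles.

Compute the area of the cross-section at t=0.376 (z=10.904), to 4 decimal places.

Area at t=0.376: 15.6982

Cross-section at t=0.376: each vertex is (1-t)·p0[i] + t·p1[i].
  v1: (1-0.376)·(2.74,0.93) + 0.376·(3.47,2.73) = (3.0145,1.6068)
  v2: (1-0.376)·(-0.28,2.49) + 0.376·(-0.4,3.74) = (-0.3251,2.9600)
  v3: (1-0.376)·(-2.45,-2.84) + 0.376·(-2,-0.65) = (-2.2808,-2.0166)
  v4: (1-0.376)·(-0.78,-4.52) + 0.376·(-0.6,-1.1) = (-0.7123,-3.2341)
Shoelace sum Σ(x_i·y_{i+1} − x_{i+1}·y_i):
  i=1: 3.0145·2.9600 − -0.3251·1.6068 = +9.4453 (running +9.4453)
  i=2: -0.3251·-2.0166 − -2.2808·2.9600 = +7.4068 (running +16.8521)
  i=3: -2.2808·-3.2341 − -0.7123·-2.0166 = +5.9399 (running +22.7919)
  i=4: -0.7123·1.6068 − 3.0145·-3.2341 = +8.6045 (running +31.3964)
Area = |Σ|/2 = |31.3964|/2 = 15.6982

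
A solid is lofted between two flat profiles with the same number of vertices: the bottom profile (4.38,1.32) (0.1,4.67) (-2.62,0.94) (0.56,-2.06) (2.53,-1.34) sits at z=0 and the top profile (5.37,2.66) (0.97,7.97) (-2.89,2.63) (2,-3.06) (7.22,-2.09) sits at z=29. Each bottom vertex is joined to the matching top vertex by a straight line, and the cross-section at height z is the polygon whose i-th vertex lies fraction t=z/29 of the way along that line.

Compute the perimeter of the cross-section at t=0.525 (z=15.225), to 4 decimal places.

Cross-section at t=0.525: each vertex is (1-t)·p0[i] + t·p1[i].
  v1: (1-0.525)·(4.38,1.32) + 0.525·(5.37,2.66) = (4.8998,2.0235)
  v2: (1-0.525)·(0.1,4.67) + 0.525·(0.97,7.97) = (0.5567,6.4025)
  v3: (1-0.525)·(-2.62,0.94) + 0.525·(-2.89,2.63) = (-2.7618,1.8272)
  v4: (1-0.525)·(0.56,-2.06) + 0.525·(2,-3.06) = (1.3160,-2.5850)
  v5: (1-0.525)·(2.53,-1.34) + 0.525·(7.22,-2.09) = (4.9923,-1.7338)
Perimeter = Σ |v_{i+1} − v_i|:
  edge 1→2: √(-4.3430² + 4.3790²) = 6.1674 (running 6.1674)
  edge 2→3: √(-3.3185² + -4.5753²) = 5.6520 (running 11.8195)
  edge 3→4: √(4.0777² + -4.4123²) = 6.0080 (running 17.8275)
  edge 4→5: √(3.6763² + 0.8512²) = 3.7735 (running 21.6010)
  edge 5→1: √(-0.0925² + 3.7573²) = 3.7584 (running 25.3594)
Perimeter = 25.3594

Perimeter at t=0.525: 25.3594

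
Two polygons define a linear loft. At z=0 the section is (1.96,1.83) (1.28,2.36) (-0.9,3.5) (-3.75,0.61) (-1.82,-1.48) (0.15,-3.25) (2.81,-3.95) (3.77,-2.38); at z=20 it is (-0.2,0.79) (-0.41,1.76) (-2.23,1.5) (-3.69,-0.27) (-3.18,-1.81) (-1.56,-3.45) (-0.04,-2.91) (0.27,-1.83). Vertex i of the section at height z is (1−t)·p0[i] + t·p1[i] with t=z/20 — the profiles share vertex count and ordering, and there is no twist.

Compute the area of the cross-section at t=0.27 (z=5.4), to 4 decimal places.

Cross-section at t=0.27: each vertex is (1-t)·p0[i] + t·p1[i].
  v1: (1-0.27)·(1.96,1.83) + 0.27·(-0.2,0.79) = (1.3768,1.5492)
  v2: (1-0.27)·(1.28,2.36) + 0.27·(-0.41,1.76) = (0.8237,2.1980)
  v3: (1-0.27)·(-0.9,3.5) + 0.27·(-2.23,1.5) = (-1.2591,2.9600)
  v4: (1-0.27)·(-3.75,0.61) + 0.27·(-3.69,-0.27) = (-3.7338,0.3724)
  v5: (1-0.27)·(-1.82,-1.48) + 0.27·(-3.18,-1.81) = (-2.1872,-1.5691)
  v6: (1-0.27)·(0.15,-3.25) + 0.27·(-1.56,-3.45) = (-0.3117,-3.3040)
  v7: (1-0.27)·(2.81,-3.95) + 0.27·(-0.04,-2.91) = (2.0405,-3.6692)
  v8: (1-0.27)·(3.77,-2.38) + 0.27·(0.27,-1.83) = (2.8250,-2.2315)
Shoelace sum Σ(x_i·y_{i+1} − x_{i+1}·y_i):
  i=1: 1.3768·2.1980 − 0.8237·1.5492 = +1.7501 (running +1.7501)
  i=2: 0.8237·2.9600 − -1.2591·2.1980 = +5.2057 (running +6.9558)
  i=3: -1.2591·0.3724 − -3.7338·2.9600 = +10.5832 (running +17.5389)
  i=4: -3.7338·-1.5691 − -2.1872·0.3724 = +6.6732 (running +24.2122)
  i=5: -2.1872·-3.3040 − -0.3117·-1.5691 = +6.7374 (running +30.9496)
  i=6: -0.3117·-3.6692 − 2.0405·-3.3040 = +7.8855 (running +38.8351)
  i=7: 2.0405·-2.2315 − 2.8250·-3.6692 = +5.8121 (running +44.6472)
  i=8: 2.8250·1.5492 − 1.3768·-2.2315 = +7.4488 (running +52.0960)
Area = |Σ|/2 = |52.0960|/2 = 26.0480

Area at t=0.27: 26.0480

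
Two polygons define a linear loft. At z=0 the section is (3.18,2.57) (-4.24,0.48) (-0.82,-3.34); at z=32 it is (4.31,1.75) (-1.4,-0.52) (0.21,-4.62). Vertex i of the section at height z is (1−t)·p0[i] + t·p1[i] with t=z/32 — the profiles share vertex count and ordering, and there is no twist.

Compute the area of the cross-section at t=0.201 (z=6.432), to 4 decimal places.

Area at t=0.201: 16.9638

Cross-section at t=0.201: each vertex is (1-t)·p0[i] + t·p1[i].
  v1: (1-0.201)·(3.18,2.57) + 0.201·(4.31,1.75) = (3.4071,2.4052)
  v2: (1-0.201)·(-4.24,0.48) + 0.201·(-1.4,-0.52) = (-3.6692,0.2790)
  v3: (1-0.201)·(-0.82,-3.34) + 0.201·(0.21,-4.62) = (-0.6130,-3.5973)
Shoelace sum Σ(x_i·y_{i+1} − x_{i+1}·y_i):
  i=1: 3.4071·0.2790 − -3.6692·2.4052 = +9.7756 (running +9.7756)
  i=2: -3.6692·-3.5973 − -0.6130·0.2790 = +13.3700 (running +23.1456)
  i=3: -0.6130·2.4052 − 3.4071·-3.5973 = +10.7821 (running +33.9277)
Area = |Σ|/2 = |33.9277|/2 = 16.9638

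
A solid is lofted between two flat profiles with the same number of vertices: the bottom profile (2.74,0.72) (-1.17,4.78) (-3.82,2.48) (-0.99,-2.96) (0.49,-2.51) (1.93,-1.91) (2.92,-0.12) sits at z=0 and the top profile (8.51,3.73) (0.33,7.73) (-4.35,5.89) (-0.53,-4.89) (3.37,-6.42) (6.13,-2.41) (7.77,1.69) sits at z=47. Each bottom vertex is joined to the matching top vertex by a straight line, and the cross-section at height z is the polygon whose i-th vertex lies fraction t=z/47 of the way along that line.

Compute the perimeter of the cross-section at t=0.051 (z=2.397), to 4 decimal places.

Cross-section at t=0.051: each vertex is (1-t)·p0[i] + t·p1[i].
  v1: (1-0.051)·(2.74,0.72) + 0.051·(8.51,3.73) = (3.0343,0.8735)
  v2: (1-0.051)·(-1.17,4.78) + 0.051·(0.33,7.73) = (-1.0935,4.9305)
  v3: (1-0.051)·(-3.82,2.48) + 0.051·(-4.35,5.89) = (-3.8470,2.6539)
  v4: (1-0.051)·(-0.99,-2.96) + 0.051·(-0.53,-4.89) = (-0.9665,-3.0584)
  v5: (1-0.051)·(0.49,-2.51) + 0.051·(3.37,-6.42) = (0.6369,-2.7094)
  v6: (1-0.051)·(1.93,-1.91) + 0.051·(6.13,-2.41) = (2.1442,-1.9355)
  v7: (1-0.051)·(2.92,-0.12) + 0.051·(7.77,1.69) = (3.1673,-0.0277)
Perimeter = Σ |v_{i+1} − v_i|:
  edge 1→2: √(-4.1278² + 4.0569²) = 5.7877 (running 5.7877)
  edge 2→3: √(-2.7535² + -2.2765²) = 3.5728 (running 9.3604)
  edge 3→4: √(2.8805² + -5.7123²) = 6.3975 (running 15.7579)
  edge 4→5: √(1.6034² + 0.3490²) = 1.6410 (running 17.3989)
  edge 5→6: √(1.5073² + 0.7739²) = 1.6944 (running 19.0933)
  edge 6→7: √(1.0232² + 1.9078²) = 2.1648 (running 21.2581)
  edge 7→1: √(-0.1331² + 0.9012²) = 0.9110 (running 22.1691)
Perimeter = 22.1691

Perimeter at t=0.051: 22.1691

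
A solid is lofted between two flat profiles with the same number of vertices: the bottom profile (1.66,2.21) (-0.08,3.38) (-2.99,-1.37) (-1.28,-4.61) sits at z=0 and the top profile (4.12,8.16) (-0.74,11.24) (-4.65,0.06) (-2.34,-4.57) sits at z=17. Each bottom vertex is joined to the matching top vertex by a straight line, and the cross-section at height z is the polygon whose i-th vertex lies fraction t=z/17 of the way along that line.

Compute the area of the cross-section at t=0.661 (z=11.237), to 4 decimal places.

Area at t=0.661: 43.7039

Cross-section at t=0.661: each vertex is (1-t)·p0[i] + t·p1[i].
  v1: (1-0.661)·(1.66,2.21) + 0.661·(4.12,8.16) = (3.2861,6.1429)
  v2: (1-0.661)·(-0.08,3.38) + 0.661·(-0.74,11.24) = (-0.5163,8.5755)
  v3: (1-0.661)·(-2.99,-1.37) + 0.661·(-4.65,0.06) = (-4.0873,-0.4248)
  v4: (1-0.661)·(-1.28,-4.61) + 0.661·(-2.34,-4.57) = (-1.9807,-4.5836)
Shoelace sum Σ(x_i·y_{i+1} − x_{i+1}·y_i):
  i=1: 3.2861·8.5755 − -0.5163·6.1429 = +31.3508 (running +31.3508)
  i=2: -0.5163·-0.4248 − -4.0873·8.5755 = +35.2694 (running +66.6203)
  i=3: -4.0873·-4.5836 − -1.9807·-0.4248 = +17.8929 (running +84.5131)
  i=4: -1.9807·6.1429 − 3.2861·-4.5836 = +2.8948 (running +87.4079)
Area = |Σ|/2 = |87.4079|/2 = 43.7039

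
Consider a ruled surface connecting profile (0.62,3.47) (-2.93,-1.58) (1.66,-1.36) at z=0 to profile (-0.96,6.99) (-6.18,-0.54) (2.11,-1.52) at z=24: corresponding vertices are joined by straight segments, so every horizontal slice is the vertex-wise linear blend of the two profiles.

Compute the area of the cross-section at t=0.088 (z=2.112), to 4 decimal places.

Cross-section at t=0.088: each vertex is (1-t)·p0[i] + t·p1[i].
  v1: (1-0.088)·(0.62,3.47) + 0.088·(-0.96,6.99) = (0.4810,3.7798)
  v2: (1-0.088)·(-2.93,-1.58) + 0.088·(-6.18,-0.54) = (-3.2160,-1.4885)
  v3: (1-0.088)·(1.66,-1.36) + 0.088·(2.11,-1.52) = (1.6996,-1.3741)
Shoelace sum Σ(x_i·y_{i+1} − x_{i+1}·y_i):
  i=1: 0.4810·-1.4885 − -3.2160·3.7798 = +11.4398 (running +11.4398)
  i=2: -3.2160·-1.3741 − 1.6996·-1.4885 = +6.9489 (running +18.3887)
  i=3: 1.6996·3.7798 − 0.4810·-1.3741 = +7.0850 (running +25.4736)
Area = |Σ|/2 = |25.4736|/2 = 12.7368

Area at t=0.088: 12.7368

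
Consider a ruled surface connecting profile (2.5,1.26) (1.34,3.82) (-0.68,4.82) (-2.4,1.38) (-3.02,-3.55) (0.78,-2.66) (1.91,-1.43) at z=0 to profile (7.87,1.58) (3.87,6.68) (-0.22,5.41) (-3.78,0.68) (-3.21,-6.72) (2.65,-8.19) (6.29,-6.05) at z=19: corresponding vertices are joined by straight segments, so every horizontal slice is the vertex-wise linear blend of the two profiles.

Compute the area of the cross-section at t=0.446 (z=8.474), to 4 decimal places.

Area at t=0.446: 65.0785

Cross-section at t=0.446: each vertex is (1-t)·p0[i] + t·p1[i].
  v1: (1-0.446)·(2.5,1.26) + 0.446·(7.87,1.58) = (4.8950,1.4027)
  v2: (1-0.446)·(1.34,3.82) + 0.446·(3.87,6.68) = (2.4684,5.0956)
  v3: (1-0.446)·(-0.68,4.82) + 0.446·(-0.22,5.41) = (-0.4748,5.0831)
  v4: (1-0.446)·(-2.4,1.38) + 0.446·(-3.78,0.68) = (-3.0155,1.0678)
  v5: (1-0.446)·(-3.02,-3.55) + 0.446·(-3.21,-6.72) = (-3.1047,-4.9638)
  v6: (1-0.446)·(0.78,-2.66) + 0.446·(2.65,-8.19) = (1.6140,-5.1264)
  v7: (1-0.446)·(1.91,-1.43) + 0.446·(6.29,-6.05) = (3.8635,-3.4905)
Shoelace sum Σ(x_i·y_{i+1} − x_{i+1}·y_i):
  i=1: 4.8950·5.0956 − 2.4684·1.4027 = +21.4804 (running +21.4804)
  i=2: 2.4684·5.0831 − -0.4748·5.0956 = +14.9667 (running +36.4471)
  i=3: -0.4748·1.0678 − -3.0155·5.0831 = +14.8211 (running +51.2682)
  i=4: -3.0155·-4.9638 − -3.1047·1.0678 = +18.2835 (running +69.5517)
  i=5: -3.1047·-5.1264 − 1.6140·-4.9638 = +23.9278 (running +93.4795)
  i=6: 1.6140·-3.4905 − 3.8635·-5.1264 = +14.1719 (running +107.6514)
  i=7: 3.8635·1.4027 − 4.8950·-3.4905 = +22.5055 (running +130.1570)
Area = |Σ|/2 = |130.1570|/2 = 65.0785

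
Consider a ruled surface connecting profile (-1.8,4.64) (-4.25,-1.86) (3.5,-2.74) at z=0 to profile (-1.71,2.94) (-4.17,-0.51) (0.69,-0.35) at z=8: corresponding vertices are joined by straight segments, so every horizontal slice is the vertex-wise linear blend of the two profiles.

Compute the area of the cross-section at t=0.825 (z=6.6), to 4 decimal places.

Area at t=0.825: 10.7149

Cross-section at t=0.825: each vertex is (1-t)·p0[i] + t·p1[i].
  v1: (1-0.825)·(-1.8,4.64) + 0.825·(-1.71,2.94) = (-1.7258,3.2375)
  v2: (1-0.825)·(-4.25,-1.86) + 0.825·(-4.17,-0.51) = (-4.1840,-0.7463)
  v3: (1-0.825)·(3.5,-2.74) + 0.825·(0.69,-0.35) = (1.1818,-0.7683)
Shoelace sum Σ(x_i·y_{i+1} − x_{i+1}·y_i):
  i=1: -1.7258·-0.7463 − -4.1840·3.2375 = +14.8335 (running +14.8335)
  i=2: -4.1840·-0.7683 − 1.1818·-0.7463 = +4.0962 (running +18.9298)
  i=3: 1.1818·3.2375 − -1.7258·-0.7683 = +2.5001 (running +21.4299)
Area = |Σ|/2 = |21.4299|/2 = 10.7149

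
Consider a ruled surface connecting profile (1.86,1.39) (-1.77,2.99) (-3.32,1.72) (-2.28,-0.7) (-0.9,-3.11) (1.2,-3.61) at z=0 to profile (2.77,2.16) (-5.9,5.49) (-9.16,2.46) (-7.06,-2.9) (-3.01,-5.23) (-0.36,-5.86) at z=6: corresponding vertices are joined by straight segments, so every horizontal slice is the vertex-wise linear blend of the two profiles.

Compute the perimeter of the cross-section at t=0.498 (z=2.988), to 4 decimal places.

Perimeter at t=0.498: 26.8378

Cross-section at t=0.498: each vertex is (1-t)·p0[i] + t·p1[i].
  v1: (1-0.498)·(1.86,1.39) + 0.498·(2.77,2.16) = (2.3132,1.7735)
  v2: (1-0.498)·(-1.77,2.99) + 0.498·(-5.9,5.49) = (-3.8267,4.2350)
  v3: (1-0.498)·(-3.32,1.72) + 0.498·(-9.16,2.46) = (-6.2283,2.0885)
  v4: (1-0.498)·(-2.28,-0.7) + 0.498·(-7.06,-2.9) = (-4.6604,-1.7956)
  v5: (1-0.498)·(-0.9,-3.11) + 0.498·(-3.01,-5.23) = (-1.9508,-4.1658)
  v6: (1-0.498)·(1.2,-3.61) + 0.498·(-0.36,-5.86) = (0.4231,-4.7305)
Perimeter = Σ |v_{i+1} − v_i|:
  edge 1→2: √(-6.1399² + 2.4615²) = 6.6150 (running 6.6150)
  edge 2→3: √(-2.4016² + -2.1465²) = 3.2210 (running 9.8360)
  edge 3→4: √(1.5679² + -3.8841²) = 4.1886 (running 14.0246)
  edge 4→5: √(2.7097² + -2.3702²) = 3.6000 (running 17.6246)
  edge 5→6: √(2.3739² + -0.5647²) = 2.4402 (running 20.0648)
  edge 6→1: √(1.8901² + 6.5040²) = 6.7730 (running 26.8378)
Perimeter = 26.8378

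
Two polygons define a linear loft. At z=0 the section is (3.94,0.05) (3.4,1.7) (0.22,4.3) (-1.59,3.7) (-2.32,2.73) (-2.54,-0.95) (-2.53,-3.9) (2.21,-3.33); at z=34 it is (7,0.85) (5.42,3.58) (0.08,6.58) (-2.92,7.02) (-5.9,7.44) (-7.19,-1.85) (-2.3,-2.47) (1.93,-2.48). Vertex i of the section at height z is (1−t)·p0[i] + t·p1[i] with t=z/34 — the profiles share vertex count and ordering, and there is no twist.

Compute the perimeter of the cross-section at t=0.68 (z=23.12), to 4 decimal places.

Perimeter at t=0.68: 33.8015

Cross-section at t=0.68: each vertex is (1-t)·p0[i] + t·p1[i].
  v1: (1-0.68)·(3.94,0.05) + 0.68·(7,0.85) = (6.0208,0.5940)
  v2: (1-0.68)·(3.4,1.7) + 0.68·(5.42,3.58) = (4.7736,2.9784)
  v3: (1-0.68)·(0.22,4.3) + 0.68·(0.08,6.58) = (0.1248,5.8504)
  v4: (1-0.68)·(-1.59,3.7) + 0.68·(-2.92,7.02) = (-2.4944,5.9576)
  v5: (1-0.68)·(-2.32,2.73) + 0.68·(-5.9,7.44) = (-4.7544,5.9328)
  v6: (1-0.68)·(-2.54,-0.95) + 0.68·(-7.19,-1.85) = (-5.7020,-1.5620)
  v7: (1-0.68)·(-2.53,-3.9) + 0.68·(-2.3,-2.47) = (-2.3736,-2.9276)
  v8: (1-0.68)·(2.21,-3.33) + 0.68·(1.93,-2.48) = (2.0196,-2.7520)
Perimeter = Σ |v_{i+1} − v_i|:
  edge 1→2: √(-1.2472² + 2.3844²) = 2.6909 (running 2.6909)
  edge 2→3: √(-4.6488² + 2.8720²) = 5.4644 (running 8.1553)
  edge 3→4: √(-2.6192² + 0.1072²) = 2.6214 (running 10.7767)
  edge 4→5: √(-2.2600² + -0.0248²) = 2.2601 (running 13.0368)
  edge 5→6: √(-0.9476² + -7.4948²) = 7.5545 (running 20.5913)
  edge 6→7: √(3.3284² + -1.3656²) = 3.5977 (running 24.1889)
  edge 7→8: √(4.3932² + 0.1756²) = 4.3967 (running 28.5856)
  edge 8→1: √(4.0012² + 3.3460²) = 5.2159 (running 33.8015)
Perimeter = 33.8015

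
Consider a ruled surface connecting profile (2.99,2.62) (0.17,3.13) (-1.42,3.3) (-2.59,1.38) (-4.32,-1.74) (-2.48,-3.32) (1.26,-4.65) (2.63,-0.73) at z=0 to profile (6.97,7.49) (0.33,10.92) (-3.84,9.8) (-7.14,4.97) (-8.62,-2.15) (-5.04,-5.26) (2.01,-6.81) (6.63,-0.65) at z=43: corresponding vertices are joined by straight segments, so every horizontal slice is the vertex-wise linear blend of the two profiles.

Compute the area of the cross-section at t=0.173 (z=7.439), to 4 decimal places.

Area at t=0.173: 57.6096

Cross-section at t=0.173: each vertex is (1-t)·p0[i] + t·p1[i].
  v1: (1-0.173)·(2.99,2.62) + 0.173·(6.97,7.49) = (3.6785,3.4625)
  v2: (1-0.173)·(0.17,3.13) + 0.173·(0.33,10.92) = (0.1977,4.4777)
  v3: (1-0.173)·(-1.42,3.3) + 0.173·(-3.84,9.8) = (-1.8387,4.4245)
  v4: (1-0.173)·(-2.59,1.38) + 0.173·(-7.14,4.97) = (-3.3771,2.0011)
  v5: (1-0.173)·(-4.32,-1.74) + 0.173·(-8.62,-2.15) = (-5.0639,-1.8109)
  v6: (1-0.173)·(-2.48,-3.32) + 0.173·(-5.04,-5.26) = (-2.9229,-3.6556)
  v7: (1-0.173)·(1.26,-4.65) + 0.173·(2.01,-6.81) = (1.3897,-5.0237)
  v8: (1-0.173)·(2.63,-0.73) + 0.173·(6.63,-0.65) = (3.3220,-0.7162)
Shoelace sum Σ(x_i·y_{i+1} − x_{i+1}·y_i):
  i=1: 3.6785·4.4777 − 0.1977·3.4625 = +15.7868 (running +15.7868)
  i=2: 0.1977·4.4245 − -1.8387·4.4777 = +9.1075 (running +24.8944)
  i=3: -1.8387·2.0011 − -3.3771·4.4245 = +11.2629 (running +36.1573)
  i=4: -3.3771·-1.8109 − -5.0639·2.0011 = +16.2490 (running +52.4063)
  i=5: -5.0639·-3.6556 − -2.9229·-1.8109 = +13.2186 (running +65.6248)
  i=6: -2.9229·-5.0237 − 1.3897·-3.6556 = +19.7640 (running +85.3889)
  i=7: 1.3897·-0.7162 − 3.3220·-5.0237 = +15.6934 (running +101.0822)
  i=8: 3.3220·3.4625 − 3.6785·-0.7162 = +14.1369 (running +115.2191)
Area = |Σ|/2 = |115.2191|/2 = 57.6096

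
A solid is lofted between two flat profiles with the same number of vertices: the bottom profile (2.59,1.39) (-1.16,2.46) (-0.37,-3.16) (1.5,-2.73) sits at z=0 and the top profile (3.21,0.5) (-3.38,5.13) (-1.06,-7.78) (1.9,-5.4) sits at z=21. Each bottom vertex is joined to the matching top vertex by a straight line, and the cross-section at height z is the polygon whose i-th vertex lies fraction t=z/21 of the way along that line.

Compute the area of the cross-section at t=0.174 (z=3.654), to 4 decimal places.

Area at t=0.174: 17.8535

Cross-section at t=0.174: each vertex is (1-t)·p0[i] + t·p1[i].
  v1: (1-0.174)·(2.59,1.39) + 0.174·(3.21,0.5) = (2.6979,1.2351)
  v2: (1-0.174)·(-1.16,2.46) + 0.174·(-3.38,5.13) = (-1.5463,2.9246)
  v3: (1-0.174)·(-0.37,-3.16) + 0.174·(-1.06,-7.78) = (-0.4901,-3.9639)
  v4: (1-0.174)·(1.5,-2.73) + 0.174·(1.9,-5.4) = (1.5696,-3.1946)
Shoelace sum Σ(x_i·y_{i+1} − x_{i+1}·y_i):
  i=1: 2.6979·2.9246 − -1.5463·1.2351 = +9.8000 (running +9.8000)
  i=2: -1.5463·-3.9639 − -0.4901·2.9246 = +7.5625 (running +17.3625)
  i=3: -0.4901·-3.1946 − 1.5696·-3.9639 = +7.7872 (running +25.1498)
  i=4: 1.5696·1.2351 − 2.6979·-3.1946 = +10.5573 (running +35.7070)
Area = |Σ|/2 = |35.7070|/2 = 17.8535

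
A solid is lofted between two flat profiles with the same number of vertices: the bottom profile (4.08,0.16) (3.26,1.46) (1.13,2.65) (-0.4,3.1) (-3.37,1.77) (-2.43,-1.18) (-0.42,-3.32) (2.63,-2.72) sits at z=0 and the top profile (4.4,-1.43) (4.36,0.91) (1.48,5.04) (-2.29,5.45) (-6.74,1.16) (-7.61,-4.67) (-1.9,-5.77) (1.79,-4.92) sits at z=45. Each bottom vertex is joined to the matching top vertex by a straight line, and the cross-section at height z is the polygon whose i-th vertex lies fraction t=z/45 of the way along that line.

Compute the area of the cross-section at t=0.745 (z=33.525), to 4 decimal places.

Cross-section at t=0.745: each vertex is (1-t)·p0[i] + t·p1[i].
  v1: (1-0.745)·(4.08,0.16) + 0.745·(4.4,-1.43) = (4.3184,-1.0246)
  v2: (1-0.745)·(3.26,1.46) + 0.745·(4.36,0.91) = (4.0795,1.0503)
  v3: (1-0.745)·(1.13,2.65) + 0.745·(1.48,5.04) = (1.3907,4.4306)
  v4: (1-0.745)·(-0.4,3.1) + 0.745·(-2.29,5.45) = (-1.8081,4.8507)
  v5: (1-0.745)·(-3.37,1.77) + 0.745·(-6.74,1.16) = (-5.8807,1.3155)
  v6: (1-0.745)·(-2.43,-1.18) + 0.745·(-7.61,-4.67) = (-6.2891,-3.7800)
  v7: (1-0.745)·(-0.42,-3.32) + 0.745·(-1.9,-5.77) = (-1.5226,-5.1452)
  v8: (1-0.745)·(2.63,-2.72) + 0.745·(1.79,-4.92) = (2.0042,-4.3590)
Shoelace sum Σ(x_i·y_{i+1} − x_{i+1}·y_i):
  i=1: 4.3184·1.0503 − 4.0795·-1.0246 = +8.7151 (running +8.7151)
  i=2: 4.0795·4.4306 − 1.3907·1.0503 = +16.6138 (running +25.3288)
  i=3: 1.3907·4.8507 − -1.8081·4.4306 = +14.7568 (running +40.0857)
  i=4: -1.8081·1.3155 − -5.8807·4.8507 = +26.1470 (running +66.2327)
  i=5: -5.8807·-3.7800 − -6.2891·1.3155 = +30.5028 (running +96.7354)
  i=6: -6.2891·-5.1452 − -1.5226·-3.7800 = +26.6035 (running +123.3389)
  i=7: -1.5226·-4.3590 − 2.0042·-5.1452 = +16.9491 (running +140.2881)
  i=8: 2.0042·-1.0246 − 4.3184·-4.3590 = +16.7705 (running +157.0586)
Area = |Σ|/2 = |157.0586|/2 = 78.5293

Area at t=0.745: 78.5293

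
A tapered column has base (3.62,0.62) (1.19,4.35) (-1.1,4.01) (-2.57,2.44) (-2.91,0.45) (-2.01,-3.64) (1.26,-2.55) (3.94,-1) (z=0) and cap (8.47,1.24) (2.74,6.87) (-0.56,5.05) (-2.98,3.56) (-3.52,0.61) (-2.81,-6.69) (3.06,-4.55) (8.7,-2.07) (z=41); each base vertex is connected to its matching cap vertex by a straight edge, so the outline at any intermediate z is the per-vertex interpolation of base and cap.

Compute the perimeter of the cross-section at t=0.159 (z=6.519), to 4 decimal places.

Cross-section at t=0.159: each vertex is (1-t)·p0[i] + t·p1[i].
  v1: (1-0.159)·(3.62,0.62) + 0.159·(8.47,1.24) = (4.3912,0.7186)
  v2: (1-0.159)·(1.19,4.35) + 0.159·(2.74,6.87) = (1.4364,4.7507)
  v3: (1-0.159)·(-1.1,4.01) + 0.159·(-0.56,5.05) = (-1.0141,4.1754)
  v4: (1-0.159)·(-2.57,2.44) + 0.159·(-2.98,3.56) = (-2.6352,2.6181)
  v5: (1-0.159)·(-2.91,0.45) + 0.159·(-3.52,0.61) = (-3.0070,0.4754)
  v6: (1-0.159)·(-2.01,-3.64) + 0.159·(-2.81,-6.69) = (-2.1372,-4.1250)
  v7: (1-0.159)·(1.26,-2.55) + 0.159·(3.06,-4.55) = (1.5462,-2.8680)
  v8: (1-0.159)·(3.94,-1) + 0.159·(8.7,-2.07) = (4.6968,-1.1701)
Perimeter = Σ |v_{i+1} − v_i|:
  edge 1→2: √(-2.9547² + 4.0321²) = 4.9988 (running 4.9988)
  edge 2→3: √(-2.4506² + -0.5753²) = 2.5172 (running 7.5160)
  edge 3→4: √(-1.6210² + -1.5573²) = 2.2479 (running 9.7639)
  edge 4→5: √(-0.3718² + -2.1426²) = 2.1747 (running 11.9386)
  edge 5→6: √(0.8698² + -4.6004²) = 4.6819 (running 16.6204)
  edge 6→7: √(3.6834² + 1.2570²) = 3.8920 (running 20.5124)
  edge 7→8: √(3.1506² + 1.6979²) = 3.5790 (running 24.0914)
  edge 8→1: √(-0.3057² + 1.8887²) = 1.9133 (running 26.0047)
Perimeter = 26.0047

Perimeter at t=0.159: 26.0047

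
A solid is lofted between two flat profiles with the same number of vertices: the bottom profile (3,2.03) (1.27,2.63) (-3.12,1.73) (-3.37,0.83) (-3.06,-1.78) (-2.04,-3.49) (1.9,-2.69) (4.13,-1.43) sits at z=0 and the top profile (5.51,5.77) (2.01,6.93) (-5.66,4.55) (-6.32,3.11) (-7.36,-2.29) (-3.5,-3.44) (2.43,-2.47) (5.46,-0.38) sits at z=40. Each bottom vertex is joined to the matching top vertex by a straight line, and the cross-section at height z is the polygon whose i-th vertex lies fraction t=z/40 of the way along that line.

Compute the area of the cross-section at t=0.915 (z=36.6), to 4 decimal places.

Cross-section at t=0.915: each vertex is (1-t)·p0[i] + t·p1[i].
  v1: (1-0.915)·(3,2.03) + 0.915·(5.51,5.77) = (5.2966,5.4521)
  v2: (1-0.915)·(1.27,2.63) + 0.915·(2.01,6.93) = (1.9471,6.5645)
  v3: (1-0.915)·(-3.12,1.73) + 0.915·(-5.66,4.55) = (-5.4441,4.3103)
  v4: (1-0.915)·(-3.37,0.83) + 0.915·(-6.32,3.11) = (-6.0693,2.9162)
  v5: (1-0.915)·(-3.06,-1.78) + 0.915·(-7.36,-2.29) = (-6.9945,-2.2467)
  v6: (1-0.915)·(-2.04,-3.49) + 0.915·(-3.5,-3.44) = (-3.3759,-3.4443)
  v7: (1-0.915)·(1.9,-2.69) + 0.915·(2.43,-2.47) = (2.3849,-2.4887)
  v8: (1-0.915)·(4.13,-1.43) + 0.915·(5.46,-0.38) = (5.3469,-0.4692)
Shoelace sum Σ(x_i·y_{i+1} − x_{i+1}·y_i):
  i=1: 5.2966·6.5645 − 1.9471·5.4521 = +24.1541 (running +24.1541)
  i=2: 1.9471·4.3103 − -5.4441·6.5645 = +44.1304 (running +68.2845)
  i=3: -5.4441·2.9162 − -6.0693·4.3103 = +10.2842 (running +78.5687)
  i=4: -6.0693·-2.2467 − -6.9945·2.9162 = +34.0328 (running +112.6015)
  i=5: -6.9945·-3.4443 − -3.3759·-2.2467 = +16.5063 (running +129.1078)
  i=6: -3.3759·-2.4887 − 2.3849·-3.4443 = +16.6160 (running +145.7238)
  i=7: 2.3849·-0.4692 − 5.3469·-2.4887 = +12.1878 (running +157.9116)
  i=8: 5.3469·5.4521 − 5.2966·-0.4692 = +31.6376 (running +189.5492)
Area = |Σ|/2 = |189.5492|/2 = 94.7746

Area at t=0.915: 94.7746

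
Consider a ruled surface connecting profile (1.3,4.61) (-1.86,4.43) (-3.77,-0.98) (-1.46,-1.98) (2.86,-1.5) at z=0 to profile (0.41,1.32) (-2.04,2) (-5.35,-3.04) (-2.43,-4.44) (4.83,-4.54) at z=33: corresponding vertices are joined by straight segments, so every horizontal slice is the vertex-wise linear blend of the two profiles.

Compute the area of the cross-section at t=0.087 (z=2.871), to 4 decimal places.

Area at t=0.087: 31.6743

Cross-section at t=0.087: each vertex is (1-t)·p0[i] + t·p1[i].
  v1: (1-0.087)·(1.3,4.61) + 0.087·(0.41,1.32) = (1.2226,4.3238)
  v2: (1-0.087)·(-1.86,4.43) + 0.087·(-2.04,2) = (-1.8757,4.2186)
  v3: (1-0.087)·(-3.77,-0.98) + 0.087·(-5.35,-3.04) = (-3.9075,-1.1592)
  v4: (1-0.087)·(-1.46,-1.98) + 0.087·(-2.43,-4.44) = (-1.5444,-2.1940)
  v5: (1-0.087)·(2.86,-1.5) + 0.087·(4.83,-4.54) = (3.0314,-1.7645)
Shoelace sum Σ(x_i·y_{i+1} − x_{i+1}·y_i):
  i=1: 1.2226·4.2186 − -1.8757·4.3238 = +13.2674 (running +13.2674)
  i=2: -1.8757·-1.1592 − -3.9075·4.2186 = +18.6583 (running +31.9257)
  i=3: -3.9075·-2.1940 − -1.5444·-1.1592 = +6.7828 (running +38.7085)
  i=4: -1.5444·-1.7645 − 3.0314·-2.1940 = +9.3760 (running +48.0845)
  i=5: 3.0314·4.3238 − 1.2226·-1.7645 = +15.2642 (running +63.3487)
Area = |Σ|/2 = |63.3487|/2 = 31.6743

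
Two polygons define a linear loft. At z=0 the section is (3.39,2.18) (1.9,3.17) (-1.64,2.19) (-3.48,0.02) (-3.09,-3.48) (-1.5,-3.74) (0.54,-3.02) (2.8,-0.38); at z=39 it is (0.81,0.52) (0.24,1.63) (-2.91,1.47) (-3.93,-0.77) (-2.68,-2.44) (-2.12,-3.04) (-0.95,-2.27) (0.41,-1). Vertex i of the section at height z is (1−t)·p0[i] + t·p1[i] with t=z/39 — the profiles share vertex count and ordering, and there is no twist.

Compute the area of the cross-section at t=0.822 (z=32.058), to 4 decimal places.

Cross-section at t=0.822: each vertex is (1-t)·p0[i] + t·p1[i].
  v1: (1-0.822)·(3.39,2.18) + 0.822·(0.81,0.52) = (1.2692,0.8155)
  v2: (1-0.822)·(1.9,3.17) + 0.822·(0.24,1.63) = (0.5355,1.9041)
  v3: (1-0.822)·(-1.64,2.19) + 0.822·(-2.91,1.47) = (-2.6839,1.5982)
  v4: (1-0.822)·(-3.48,0.02) + 0.822·(-3.93,-0.77) = (-3.8499,-0.6294)
  v5: (1-0.822)·(-3.09,-3.48) + 0.822·(-2.68,-2.44) = (-2.7530,-2.6251)
  v6: (1-0.822)·(-1.5,-3.74) + 0.822·(-2.12,-3.04) = (-2.0096,-3.1646)
  v7: (1-0.822)·(0.54,-3.02) + 0.822·(-0.95,-2.27) = (-0.6848,-2.4035)
  v8: (1-0.822)·(2.8,-0.38) + 0.822·(0.41,-1) = (0.8354,-0.8896)
Shoelace sum Σ(x_i·y_{i+1} − x_{i+1}·y_i):
  i=1: 1.2692·1.9041 − 0.5355·0.8155 = +1.9801 (running +1.9801)
  i=2: 0.5355·1.5982 − -2.6839·1.9041 = +5.9663 (running +7.9464)
  i=3: -2.6839·-0.6294 − -3.8499·1.5982 = +7.8420 (running +15.7884)
  i=4: -3.8499·-2.6251 − -2.7530·-0.6294 = +8.3738 (running +24.1622)
  i=5: -2.7530·-3.1646 − -2.0096·-2.6251 = +3.4365 (running +27.5987)
  i=6: -2.0096·-2.4035 − -0.6848·-3.1646 = +2.6631 (running +30.2618)
  i=7: -0.6848·-0.8896 − 0.8354·-2.4035 = +2.6171 (running +32.8790)
  i=8: 0.8354·0.8155 − 1.2692·-0.8896 = +1.8104 (running +34.6894)
Area = |Σ|/2 = |34.6894|/2 = 17.3447

Area at t=0.822: 17.3447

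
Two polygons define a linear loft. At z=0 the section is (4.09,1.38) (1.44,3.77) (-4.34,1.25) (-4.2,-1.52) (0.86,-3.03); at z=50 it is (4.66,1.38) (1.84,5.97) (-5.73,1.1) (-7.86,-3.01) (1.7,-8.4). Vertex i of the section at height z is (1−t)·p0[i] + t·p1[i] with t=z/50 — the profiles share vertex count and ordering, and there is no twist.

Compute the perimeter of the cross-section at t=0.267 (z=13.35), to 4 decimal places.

Perimeter at t=0.267: 27.5852

Cross-section at t=0.267: each vertex is (1-t)·p0[i] + t·p1[i].
  v1: (1-0.267)·(4.09,1.38) + 0.267·(4.66,1.38) = (4.2422,1.3800)
  v2: (1-0.267)·(1.44,3.77) + 0.267·(1.84,5.97) = (1.5468,4.3574)
  v3: (1-0.267)·(-4.34,1.25) + 0.267·(-5.73,1.1) = (-4.7111,1.2100)
  v4: (1-0.267)·(-4.2,-1.52) + 0.267·(-7.86,-3.01) = (-5.1772,-1.9178)
  v5: (1-0.267)·(0.86,-3.03) + 0.267·(1.7,-8.4) = (1.0843,-4.4638)
Perimeter = Σ |v_{i+1} − v_i|:
  edge 1→2: √(-2.6954² + 2.9774²) = 4.0162 (running 4.0162)
  edge 2→3: √(-6.2579² + -3.1475²) = 7.0049 (running 11.0211)
  edge 3→4: √(-0.4661² + -3.1278²) = 3.1623 (running 14.1834)
  edge 4→5: √(6.2615² + -2.5460²) = 6.7593 (running 20.9427)
  edge 5→1: √(3.1579² + 5.8438²) = 6.6425 (running 27.5852)
Perimeter = 27.5852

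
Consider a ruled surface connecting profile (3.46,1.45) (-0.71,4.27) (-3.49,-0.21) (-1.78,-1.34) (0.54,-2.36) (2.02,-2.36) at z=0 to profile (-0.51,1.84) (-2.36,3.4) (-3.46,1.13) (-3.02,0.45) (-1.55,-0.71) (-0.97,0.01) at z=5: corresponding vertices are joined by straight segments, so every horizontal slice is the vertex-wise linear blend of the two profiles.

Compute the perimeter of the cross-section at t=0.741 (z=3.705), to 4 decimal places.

Perimeter at t=0.741: 12.8816

Cross-section at t=0.741: each vertex is (1-t)·p0[i] + t·p1[i].
  v1: (1-0.741)·(3.46,1.45) + 0.741·(-0.51,1.84) = (0.5182,1.7390)
  v2: (1-0.741)·(-0.71,4.27) + 0.741·(-2.36,3.4) = (-1.9326,3.6253)
  v3: (1-0.741)·(-3.49,-0.21) + 0.741·(-3.46,1.13) = (-3.4678,0.7829)
  v4: (1-0.741)·(-1.78,-1.34) + 0.741·(-3.02,0.45) = (-2.6988,-0.0136)
  v5: (1-0.741)·(0.54,-2.36) + 0.741·(-1.55,-0.71) = (-1.0087,-1.1374)
  v6: (1-0.741)·(2.02,-2.36) + 0.741·(-0.97,0.01) = (-0.1956,-0.6038)
Perimeter = Σ |v_{i+1} − v_i|:
  edge 1→2: √(-2.4509² + 1.8863²) = 3.0927 (running 3.0927)
  edge 2→3: √(-1.5351² + -2.8424²) = 3.2304 (running 6.3232)
  edge 3→4: √(0.7689² + -0.7965²) = 1.1071 (running 7.4303)
  edge 4→5: √(1.6902² + -1.1237²) = 2.0296 (running 9.4600)
  edge 5→6: √(0.8131² + 0.5335²) = 0.9725 (running 10.4325)
  edge 6→1: √(0.7138² + 2.3428²) = 2.4492 (running 12.8816)
Perimeter = 12.8816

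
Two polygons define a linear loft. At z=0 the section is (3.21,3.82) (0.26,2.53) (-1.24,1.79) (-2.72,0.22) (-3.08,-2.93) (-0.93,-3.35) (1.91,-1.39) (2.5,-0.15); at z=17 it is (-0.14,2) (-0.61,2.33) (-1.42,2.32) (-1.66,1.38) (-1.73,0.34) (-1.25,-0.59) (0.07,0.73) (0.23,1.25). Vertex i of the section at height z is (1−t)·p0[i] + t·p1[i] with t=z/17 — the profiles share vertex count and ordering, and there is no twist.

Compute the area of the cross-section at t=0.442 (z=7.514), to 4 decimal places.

Cross-section at t=0.442: each vertex is (1-t)·p0[i] + t·p1[i].
  v1: (1-0.442)·(3.21,3.82) + 0.442·(-0.14,2) = (1.7293,3.0156)
  v2: (1-0.442)·(0.26,2.53) + 0.442·(-0.61,2.33) = (-0.1245,2.4416)
  v3: (1-0.442)·(-1.24,1.79) + 0.442·(-1.42,2.32) = (-1.3196,2.0243)
  v4: (1-0.442)·(-2.72,0.22) + 0.442·(-1.66,1.38) = (-2.2515,0.7327)
  v5: (1-0.442)·(-3.08,-2.93) + 0.442·(-1.73,0.34) = (-2.4833,-1.4847)
  v6: (1-0.442)·(-0.93,-3.35) + 0.442·(-1.25,-0.59) = (-1.0714,-2.1301)
  v7: (1-0.442)·(1.91,-1.39) + 0.442·(0.07,0.73) = (1.0967,-0.4530)
  v8: (1-0.442)·(2.5,-0.15) + 0.442·(0.23,1.25) = (1.4967,0.4688)
Shoelace sum Σ(x_i·y_{i+1} − x_{i+1}·y_i):
  i=1: 1.7293·2.4416 − -0.1245·3.0156 = +4.5978 (running +4.5978)
  i=2: -0.1245·2.0243 − -1.3196·2.4416 = +2.9697 (running +7.5676)
  i=3: -1.3196·0.7327 − -2.2515·2.0243 = +3.5907 (running +11.1583)
  i=4: -2.2515·-1.4847 − -2.4833·0.7327 = +5.1622 (running +16.3205)
  i=5: -2.4833·-2.1301 − -1.0714·-1.4847 = +3.6989 (running +20.0194)
  i=6: -1.0714·-0.4530 − 1.0967·-2.1301 = +2.8214 (running +22.8408)
  i=7: 1.0967·0.4688 − 1.4967·-0.4530 = +1.1921 (running +24.0329)
  i=8: 1.4967·3.0156 − 1.7293·0.4688 = +3.7026 (running +27.7355)
Area = |Σ|/2 = |27.7355|/2 = 13.8677

Area at t=0.442: 13.8677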